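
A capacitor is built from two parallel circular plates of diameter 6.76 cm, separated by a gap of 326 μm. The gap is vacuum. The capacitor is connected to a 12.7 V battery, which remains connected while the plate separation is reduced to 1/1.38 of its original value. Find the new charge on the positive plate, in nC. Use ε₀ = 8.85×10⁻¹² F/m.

Q ≈ 1.71 nC

A = π(6.76/2 cm)² = 3.59×10⁻³ m².
Initially C₁ = ε₀A/d = 8.85×10⁻¹² × 3.59×10⁻³ / 3.26×10⁻⁴ = 9.74×10⁻¹¹ F.
Q₁ = 1.24×10⁻⁹ C.
Battery connected ⇒ V is held fixed. C₂ = 1.38 C₁ and Q = CV, so Q₂/Q₁ = C₂/C₁ = 1.38.
Q₂ = 1.38 × 1.24×10⁻⁹ = 1.71×10⁻⁹ C.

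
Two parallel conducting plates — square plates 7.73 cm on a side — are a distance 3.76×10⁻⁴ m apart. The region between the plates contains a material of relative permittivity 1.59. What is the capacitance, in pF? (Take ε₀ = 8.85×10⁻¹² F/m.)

C ≈ 224 pF

A = (7.73 cm)² = 5.98×10⁻³ m².
C = κε₀A/d = 1.59 × 8.85×10⁻¹² × 5.98×10⁻³ / 3.76×10⁻⁴ = 2.24×10⁻¹⁰ F.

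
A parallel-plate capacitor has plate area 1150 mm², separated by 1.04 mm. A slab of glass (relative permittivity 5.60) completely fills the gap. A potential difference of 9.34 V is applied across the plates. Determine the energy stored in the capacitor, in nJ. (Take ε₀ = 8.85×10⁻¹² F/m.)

A = 1150 mm² = 1.15×10⁻³ m².
C = κε₀A/d = 5.60 × 8.85×10⁻¹² × 1.15×10⁻³ / 1.04×10⁻³ = 5.48×10⁻¹¹ F.
U = ½CV² = ½ × 5.48×10⁻¹¹ × (9.34)² = 2.39×10⁻⁹ J.

2.39 nJ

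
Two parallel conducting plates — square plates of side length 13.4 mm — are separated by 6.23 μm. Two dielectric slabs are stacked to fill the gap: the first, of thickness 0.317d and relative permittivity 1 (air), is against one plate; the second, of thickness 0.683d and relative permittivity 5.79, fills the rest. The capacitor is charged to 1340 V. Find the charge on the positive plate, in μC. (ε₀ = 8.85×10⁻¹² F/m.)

0.786 μC

A = (13.4 mm)² = 1.80×10⁻⁴ m².
Stacked slabs ⇒ two capacitors in series, each with the full plate area.
C₁ = κ₁ε₀A/d₁ = 1.00 × 8.85×10⁻¹² × 1.80×10⁻⁴ / 1.97×10⁻⁶ = 8.05×10⁻¹⁰ F.
C₂ = κ₂ε₀A/d₂ = 5.79 × 8.85×10⁻¹² × 1.80×10⁻⁴ / 4.26×10⁻⁶ = 2.16×10⁻⁹ F.
C = (1/C₁ + 1/C₂)⁻¹ = 5.86×10⁻¹⁰ F.
Q = CV = 5.86×10⁻¹⁰ × 1340 = 7.86×10⁻⁷ C.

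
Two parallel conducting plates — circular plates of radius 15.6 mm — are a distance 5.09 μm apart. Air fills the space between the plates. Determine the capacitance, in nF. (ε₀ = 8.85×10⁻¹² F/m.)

A = π(15.6 mm)² = 7.65×10⁻⁴ m².
C = ε₀A/d = 8.85×10⁻¹² × 7.65×10⁻⁴ / 5.09×10⁻⁶ = 1.33×10⁻⁹ F.

1.33 nF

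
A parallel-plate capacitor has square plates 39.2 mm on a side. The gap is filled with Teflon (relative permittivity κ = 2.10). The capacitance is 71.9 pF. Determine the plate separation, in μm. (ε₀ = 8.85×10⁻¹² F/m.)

397 μm

A = (39.2 mm)² = 1.54×10⁻³ m².
d = κε₀A/C = 2.10 × 8.85×10⁻¹² × 1.54×10⁻³ / 7.19×10⁻¹¹ = 3.97×10⁻⁴ m.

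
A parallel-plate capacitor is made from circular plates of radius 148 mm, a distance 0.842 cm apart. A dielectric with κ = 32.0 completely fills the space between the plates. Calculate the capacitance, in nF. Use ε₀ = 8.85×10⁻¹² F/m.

A = π(148 mm)² = 6.88×10⁻² m².
C = κε₀A/d = 32.0 × 8.85×10⁻¹² × 6.88×10⁻² / 8.42×10⁻³ = 2.31×10⁻⁹ F.

C ≈ 2.31 nF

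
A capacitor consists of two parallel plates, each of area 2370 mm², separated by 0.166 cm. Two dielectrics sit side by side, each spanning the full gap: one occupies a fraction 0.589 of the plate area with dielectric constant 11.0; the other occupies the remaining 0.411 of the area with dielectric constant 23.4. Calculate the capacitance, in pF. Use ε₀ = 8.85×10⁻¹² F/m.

A = 2370 mm² = 2.37×10⁻³ m².
Side-by-side slabs ⇒ two capacitors in parallel, each spanning the full gap.
C₁ = κ₁ε₀A₁/d = 11.0 × 8.85×10⁻¹² × 1.40×10⁻³ / 1.66×10⁻³ = 8.19×10⁻¹¹ F.
C₂ = κ₂ε₀A₂/d = 23.4 × 8.85×10⁻¹² × 9.74×10⁻⁴ / 1.66×10⁻³ = 1.22×10⁻¹⁰ F.
C = C₁ + C₂ = 2.03×10⁻¹⁰ F.

C ≈ 203 pF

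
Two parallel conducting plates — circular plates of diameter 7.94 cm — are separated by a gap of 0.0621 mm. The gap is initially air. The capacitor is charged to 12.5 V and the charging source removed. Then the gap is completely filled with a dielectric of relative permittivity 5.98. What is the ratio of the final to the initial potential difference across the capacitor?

V₂/V₁ ≈ 0.167

Isolated ⇒ Q is held fixed.
C₂ = 5.98 C₁ and V = Q/C, so V₂/V₁ = C₁/C₂ = 0.167.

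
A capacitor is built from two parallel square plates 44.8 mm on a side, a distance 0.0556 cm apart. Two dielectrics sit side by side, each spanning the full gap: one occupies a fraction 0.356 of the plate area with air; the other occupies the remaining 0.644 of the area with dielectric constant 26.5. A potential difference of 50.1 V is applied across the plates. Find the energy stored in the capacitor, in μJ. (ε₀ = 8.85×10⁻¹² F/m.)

A = (44.8 mm)² = 2.01×10⁻³ m².
Side-by-side slabs ⇒ two capacitors in parallel, each spanning the full gap.
C₁ = κ₁ε₀A₁/d = 1.00 × 8.85×10⁻¹² × 7.15×10⁻⁴ / 5.56×10⁻⁴ = 1.14×10⁻¹¹ F.
C₂ = κ₂ε₀A₂/d = 26.5 × 8.85×10⁻¹² × 1.29×10⁻³ / 5.56×10⁻⁴ = 5.45×10⁻¹⁰ F.
C = C₁ + C₂ = 5.57×10⁻¹⁰ F.
U = ½CV² = ½ × 5.57×10⁻¹⁰ × (50.1)² = 6.99×10⁻⁷ J.

0.699 μJ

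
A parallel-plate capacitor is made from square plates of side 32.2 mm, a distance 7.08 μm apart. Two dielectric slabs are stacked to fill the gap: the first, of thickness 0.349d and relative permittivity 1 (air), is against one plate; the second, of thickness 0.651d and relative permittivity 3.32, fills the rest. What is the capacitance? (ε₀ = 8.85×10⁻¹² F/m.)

A = (32.2 mm)² = 1.04×10⁻³ m².
Stacked slabs ⇒ two capacitors in series, each with the full plate area.
C₁ = κ₁ε₀A/d₁ = 1.00 × 8.85×10⁻¹² × 1.04×10⁻³ / 2.47×10⁻⁶ = 3.71×10⁻⁹ F.
C₂ = κ₂ε₀A/d₂ = 3.32 × 8.85×10⁻¹² × 1.04×10⁻³ / 4.61×10⁻⁶ = 6.61×10⁻⁹ F.
C = (1/C₁ + 1/C₂)⁻¹ = 2.38×10⁻⁹ F.

C ≈ 2.38 nF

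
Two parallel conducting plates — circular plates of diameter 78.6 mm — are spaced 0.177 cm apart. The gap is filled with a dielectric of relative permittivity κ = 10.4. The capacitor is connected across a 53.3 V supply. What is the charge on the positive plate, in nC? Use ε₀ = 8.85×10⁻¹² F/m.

13.4 nC

A = π(78.6/2 mm)² = 4.85×10⁻³ m².
C = κε₀A/d = 10.4 × 8.85×10⁻¹² × 4.85×10⁻³ / 1.77×10⁻³ = 2.52×10⁻¹⁰ F.
Q = CV = 2.52×10⁻¹⁰ × 53.3 = 1.34×10⁻⁸ C.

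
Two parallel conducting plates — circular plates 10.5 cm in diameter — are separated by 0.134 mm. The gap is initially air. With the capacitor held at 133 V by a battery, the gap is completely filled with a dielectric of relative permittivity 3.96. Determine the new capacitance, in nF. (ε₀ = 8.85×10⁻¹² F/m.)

C ≈ 2.26 nF

A = π(10.5/2 cm)² = 8.66×10⁻³ m².
Initially C₁ = ε₀A/d = 8.85×10⁻¹² × 8.66×10⁻³ / 1.34×10⁻⁴ = 5.72×10⁻¹⁰ F.
C = κε₀A/d scales with κ, so C₂/C₁ = κ = 3.96.
C₂ = 3.96 × 5.72×10⁻¹⁰ = 2.26×10⁻⁹ F.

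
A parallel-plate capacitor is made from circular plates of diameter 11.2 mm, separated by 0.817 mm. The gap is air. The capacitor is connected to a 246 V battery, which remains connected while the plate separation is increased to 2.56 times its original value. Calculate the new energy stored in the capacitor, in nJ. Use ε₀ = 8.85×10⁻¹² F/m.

A = π(11.2/2 mm)² = 9.85×10⁻⁵ m².
Initially C₁ = ε₀A/d = 8.85×10⁻¹² × 9.85×10⁻⁵ / 8.17×10⁻⁴ = 1.07×10⁻¹² F.
U₁ = 3.23×10⁻⁸ J.
Battery connected ⇒ V is held fixed. C₂ = 0.391 C₁ and U = ½CV², so U₂/U₁ = C₂/C₁ = 0.391.
U₂ = 0.391 × 3.23×10⁻⁸ = 1.26×10⁻⁸ J.

U ≈ 12.6 nJ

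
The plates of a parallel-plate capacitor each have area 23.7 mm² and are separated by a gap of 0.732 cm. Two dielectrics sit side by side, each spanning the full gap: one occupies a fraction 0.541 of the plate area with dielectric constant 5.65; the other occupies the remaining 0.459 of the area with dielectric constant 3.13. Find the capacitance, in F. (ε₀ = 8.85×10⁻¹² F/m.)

A = 23.7 mm² = 2.37×10⁻⁵ m².
Side-by-side slabs ⇒ two capacitors in parallel, each spanning the full gap.
C₁ = κ₁ε₀A₁/d = 5.65 × 8.85×10⁻¹² × 1.28×10⁻⁵ / 7.32×10⁻³ = 8.76×10⁻¹⁴ F.
C₂ = κ₂ε₀A₂/d = 3.13 × 8.85×10⁻¹² × 1.09×10⁻⁵ / 7.32×10⁻³ = 4.12×10⁻¹⁴ F.
C = C₁ + C₂ = 1.29×10⁻¹³ F.

C ≈ 1.29×10⁻¹³ F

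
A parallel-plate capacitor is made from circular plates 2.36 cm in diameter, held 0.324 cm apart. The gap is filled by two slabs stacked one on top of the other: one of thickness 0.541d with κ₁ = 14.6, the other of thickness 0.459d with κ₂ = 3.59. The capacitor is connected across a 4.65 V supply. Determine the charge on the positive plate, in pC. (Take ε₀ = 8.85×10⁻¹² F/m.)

Q ≈ 33.7 pC

A = π(2.36/2 cm)² = 4.37×10⁻⁴ m².
Stacked slabs ⇒ two capacitors in series, each with the full plate area.
C₁ = κ₁ε₀A/d₁ = 14.6 × 8.85×10⁻¹² × 4.37×10⁻⁴ / 1.75×10⁻³ = 3.22×10⁻¹¹ F.
C₂ = κ₂ε₀A/d₂ = 3.59 × 8.85×10⁻¹² × 4.37×10⁻⁴ / 1.49×10⁻³ = 9.35×10⁻¹² F.
C = (1/C₁ + 1/C₂)⁻¹ = 7.25×10⁻¹² F.
Q = CV = 7.25×10⁻¹² × 4.65 = 3.37×10⁻¹¹ C.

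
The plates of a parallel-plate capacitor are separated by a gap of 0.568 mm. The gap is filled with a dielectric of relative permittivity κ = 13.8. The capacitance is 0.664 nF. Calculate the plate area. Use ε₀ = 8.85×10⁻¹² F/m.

A = Cd/(κε₀) = 6.64×10⁻¹⁰ × 5.68×10⁻⁴ / (13.8 × 8.85×10⁻¹²) = 3.09×10⁻³ m².

A ≈ 30.9 cm²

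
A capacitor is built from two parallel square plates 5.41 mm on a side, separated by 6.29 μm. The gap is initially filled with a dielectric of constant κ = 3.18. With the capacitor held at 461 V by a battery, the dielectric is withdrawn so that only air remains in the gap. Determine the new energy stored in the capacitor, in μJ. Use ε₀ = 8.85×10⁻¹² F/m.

A = (5.41 mm)² = 2.93×10⁻⁵ m².
Initially C₁ = κε₀A/d = 3.18 × 8.85×10⁻¹² × 2.93×10⁻⁵ / 6.29×10⁻⁶ = 1.31×10⁻¹⁰ F.
U₁ = 1.39×10⁻⁵ J.
Battery connected ⇒ V is held fixed. C₂ = 0.314 C₁ and U = ½CV², so U₂/U₁ = C₂/C₁ = 0.314.
U₂ = 0.314 × 1.39×10⁻⁵ = 4.38×10⁻⁶ J.

U ≈ 4.38 μJ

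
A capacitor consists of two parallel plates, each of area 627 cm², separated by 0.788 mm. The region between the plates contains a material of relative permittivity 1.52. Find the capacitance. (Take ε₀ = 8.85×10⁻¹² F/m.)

A = 627 cm² = 6.27×10⁻² m².
C = κε₀A/d = 1.52 × 8.85×10⁻¹² × 6.27×10⁻² / 7.88×10⁻⁴ = 1.07×10⁻⁹ F.

C ≈ 1.07 nF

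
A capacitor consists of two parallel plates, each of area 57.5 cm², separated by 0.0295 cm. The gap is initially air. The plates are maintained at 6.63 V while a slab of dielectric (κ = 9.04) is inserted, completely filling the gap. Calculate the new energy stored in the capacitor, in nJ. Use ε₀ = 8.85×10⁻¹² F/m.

A = 57.5 cm² = 5.75×10⁻³ m².
Initially C₁ = ε₀A/d = 8.85×10⁻¹² × 5.75×10⁻³ / 2.95×10⁻⁴ = 1.72×10⁻¹⁰ F.
U₁ = 3.79×10⁻⁹ J.
Battery connected ⇒ V is held fixed. C₂ = 9.04 C₁ and U = ½CV², so U₂/U₁ = C₂/C₁ = 9.04.
U₂ = 9.04 × 3.79×10⁻⁹ = 3.43×10⁻⁸ J.

U ≈ 34.3 nJ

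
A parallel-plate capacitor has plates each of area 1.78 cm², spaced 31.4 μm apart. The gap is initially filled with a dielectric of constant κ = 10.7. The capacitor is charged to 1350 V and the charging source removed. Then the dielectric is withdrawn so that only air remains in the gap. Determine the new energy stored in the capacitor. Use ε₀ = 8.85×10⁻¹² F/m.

A = 1.78 cm² = 1.78×10⁻⁴ m².
Initially C₁ = κε₀A/d = 10.7 × 8.85×10⁻¹² × 1.78×10⁻⁴ / 3.14×10⁻⁵ = 5.37×10⁻¹⁰ F.
U₁ = 4.89×10⁻⁴ J.
Isolated ⇒ Q is held fixed. C₂ = 0.0935 C₁ and U = Q²/(2C), so U₂/U₁ = C₁/C₂ = 10.7.
U₂ = 10.7 × 4.89×10⁻⁴ = 5.23×10⁻³ J.

U ≈ 5.23 mJ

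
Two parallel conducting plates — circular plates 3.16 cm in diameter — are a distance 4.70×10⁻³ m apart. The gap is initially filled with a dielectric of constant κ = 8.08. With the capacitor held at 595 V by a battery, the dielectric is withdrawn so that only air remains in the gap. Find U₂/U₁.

Battery connected ⇒ V is held fixed.
C₂ = 0.124 C₁ and U = ½CV², so U₂/U₁ = C₂/C₁ = 0.124.

U₂/U₁ ≈ 0.124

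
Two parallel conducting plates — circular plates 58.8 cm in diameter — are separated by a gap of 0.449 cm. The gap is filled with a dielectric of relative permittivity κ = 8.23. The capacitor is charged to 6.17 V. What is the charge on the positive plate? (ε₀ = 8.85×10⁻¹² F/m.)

Q ≈ 27.2 nC

A = π(58.8/2 cm)² = 0.272 m².
C = κε₀A/d = 8.23 × 8.85×10⁻¹² × 0.272 / 4.49×10⁻³ = 4.40×10⁻⁹ F.
Q = CV = 4.40×10⁻⁹ × 6.17 = 2.72×10⁻⁸ C.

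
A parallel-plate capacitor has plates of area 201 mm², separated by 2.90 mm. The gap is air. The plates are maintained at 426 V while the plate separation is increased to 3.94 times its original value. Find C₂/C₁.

C = ε₀A/d scales as 1/d, so C₂/C₁ = d₁/d₂ = 1/3.94 = 0.254.

0.254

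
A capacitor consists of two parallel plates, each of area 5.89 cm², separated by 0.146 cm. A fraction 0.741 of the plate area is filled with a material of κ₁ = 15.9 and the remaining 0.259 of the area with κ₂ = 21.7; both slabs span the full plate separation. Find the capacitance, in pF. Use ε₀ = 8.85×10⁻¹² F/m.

A = 5.89 cm² = 5.89×10⁻⁴ m².
Side-by-side slabs ⇒ two capacitors in parallel, each spanning the full gap.
C₁ = κ₁ε₀A₁/d = 15.9 × 8.85×10⁻¹² × 4.36×10⁻⁴ / 1.46×10⁻³ = 4.21×10⁻¹¹ F.
C₂ = κ₂ε₀A₂/d = 21.7 × 8.85×10⁻¹² × 1.53×10⁻⁴ / 1.46×10⁻³ = 2.01×10⁻¹¹ F.
C = C₁ + C₂ = 6.21×10⁻¹¹ F.

62.1 pF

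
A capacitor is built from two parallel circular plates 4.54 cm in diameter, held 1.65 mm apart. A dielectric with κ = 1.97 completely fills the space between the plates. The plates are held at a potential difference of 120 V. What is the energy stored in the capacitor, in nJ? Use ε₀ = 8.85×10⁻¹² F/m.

123 nJ

A = π(4.54/2 cm)² = 1.62×10⁻³ m².
C = κε₀A/d = 1.97 × 8.85×10⁻¹² × 1.62×10⁻³ / 1.65×10⁻³ = 1.71×10⁻¹¹ F.
U = ½CV² = ½ × 1.71×10⁻¹¹ × (120)² = 1.23×10⁻⁷ J.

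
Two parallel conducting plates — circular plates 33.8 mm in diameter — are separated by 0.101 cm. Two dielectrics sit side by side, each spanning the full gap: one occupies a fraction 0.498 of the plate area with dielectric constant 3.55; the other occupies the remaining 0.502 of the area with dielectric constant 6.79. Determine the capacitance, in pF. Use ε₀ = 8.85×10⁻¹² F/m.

A = π(33.8/2 mm)² = 8.97×10⁻⁴ m².
Side-by-side slabs ⇒ two capacitors in parallel, each spanning the full gap.
C₁ = κ₁ε₀A₁/d = 3.55 × 8.85×10⁻¹² × 4.47×10⁻⁴ / 1.01×10⁻³ = 1.39×10⁻¹¹ F.
C₂ = κ₂ε₀A₂/d = 6.79 × 8.85×10⁻¹² × 4.50×10⁻⁴ / 1.01×10⁻³ = 2.68×10⁻¹¹ F.
C = C₁ + C₂ = 4.07×10⁻¹¹ F.

C ≈ 40.7 pF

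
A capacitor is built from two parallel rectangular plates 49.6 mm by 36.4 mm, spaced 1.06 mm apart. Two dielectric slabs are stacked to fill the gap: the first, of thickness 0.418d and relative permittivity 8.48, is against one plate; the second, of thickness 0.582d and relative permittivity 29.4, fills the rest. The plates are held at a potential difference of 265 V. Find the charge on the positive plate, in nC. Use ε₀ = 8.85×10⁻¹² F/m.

57.8 nC

A = 49.6 × 36.4 mm² = 1.81×10⁻³ m².
Stacked slabs ⇒ two capacitors in series, each with the full plate area.
C₁ = κ₁ε₀A/d₁ = 8.48 × 8.85×10⁻¹² × 1.81×10⁻³ / 4.43×10⁻⁴ = 3.06×10⁻¹⁰ F.
C₂ = κ₂ε₀A/d₂ = 29.4 × 8.85×10⁻¹² × 1.81×10⁻³ / 6.17×10⁻⁴ = 7.61×10⁻¹⁰ F.
C = (1/C₁ + 1/C₂)⁻¹ = 2.18×10⁻¹⁰ F.
Q = CV = 2.18×10⁻¹⁰ × 265 = 5.78×10⁻⁸ C.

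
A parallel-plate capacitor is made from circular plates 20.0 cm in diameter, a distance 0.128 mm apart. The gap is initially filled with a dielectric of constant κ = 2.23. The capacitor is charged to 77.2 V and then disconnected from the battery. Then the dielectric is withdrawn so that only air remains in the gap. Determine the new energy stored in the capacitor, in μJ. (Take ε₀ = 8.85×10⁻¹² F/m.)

A = π(20.0/2 cm)² = 3.14×10⁻² m².
Initially C₁ = κε₀A/d = 2.23 × 8.85×10⁻¹² × 3.14×10⁻² / 1.28×10⁻⁴ = 4.84×10⁻⁹ F.
U₁ = 1.44×10⁻⁵ J.
Isolated ⇒ Q is held fixed. C₂ = 0.448 C₁ and U = Q²/(2C), so U₂/U₁ = C₁/C₂ = 2.23.
U₂ = 2.23 × 1.44×10⁻⁵ = 3.22×10⁻⁵ J.

32.2 μJ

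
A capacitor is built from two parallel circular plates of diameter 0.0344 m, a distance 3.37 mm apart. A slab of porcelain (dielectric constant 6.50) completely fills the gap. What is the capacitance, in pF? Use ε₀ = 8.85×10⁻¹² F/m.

C ≈ 15.9 pF

A = π(0.0344/2 m)² = 9.29×10⁻⁴ m².
C = κε₀A/d = 6.50 × 8.85×10⁻¹² × 9.29×10⁻⁴ / 3.37×10⁻³ = 1.59×10⁻¹¹ F.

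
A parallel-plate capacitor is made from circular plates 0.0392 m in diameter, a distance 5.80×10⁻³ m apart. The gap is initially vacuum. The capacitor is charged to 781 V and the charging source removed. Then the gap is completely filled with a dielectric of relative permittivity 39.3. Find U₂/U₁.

Isolated ⇒ Q is held fixed.
C₂ = 39.3 C₁ and U = Q²/(2C), so U₂/U₁ = C₁/C₂ = 0.0254.

U₂/U₁ ≈ 0.0254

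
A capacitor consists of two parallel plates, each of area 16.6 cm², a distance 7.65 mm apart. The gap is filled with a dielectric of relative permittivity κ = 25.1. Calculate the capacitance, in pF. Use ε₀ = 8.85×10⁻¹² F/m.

A = 16.6 cm² = 1.66×10⁻³ m².
C = κε₀A/d = 25.1 × 8.85×10⁻¹² × 1.66×10⁻³ / 7.65×10⁻³ = 4.82×10⁻¹¹ F.

C ≈ 48.2 pF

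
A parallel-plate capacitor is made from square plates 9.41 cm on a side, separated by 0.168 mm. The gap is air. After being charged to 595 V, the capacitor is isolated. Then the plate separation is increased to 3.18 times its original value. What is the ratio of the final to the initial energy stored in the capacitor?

Isolated ⇒ Q is held fixed.
C₂ = 0.314 C₁ and U = Q²/(2C), so U₂/U₁ = C₁/C₂ = 3.18.

3.18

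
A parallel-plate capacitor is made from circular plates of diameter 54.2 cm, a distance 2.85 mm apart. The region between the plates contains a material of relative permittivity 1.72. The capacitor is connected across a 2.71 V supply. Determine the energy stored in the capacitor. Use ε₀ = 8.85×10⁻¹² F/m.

U ≈ 4.53 nJ

A = π(54.2/2 cm)² = 0.231 m².
C = κε₀A/d = 1.72 × 8.85×10⁻¹² × 0.231 / 2.85×10⁻³ = 1.23×10⁻⁹ F.
U = ½CV² = ½ × 1.23×10⁻⁹ × (2.71)² = 4.53×10⁻⁹ J.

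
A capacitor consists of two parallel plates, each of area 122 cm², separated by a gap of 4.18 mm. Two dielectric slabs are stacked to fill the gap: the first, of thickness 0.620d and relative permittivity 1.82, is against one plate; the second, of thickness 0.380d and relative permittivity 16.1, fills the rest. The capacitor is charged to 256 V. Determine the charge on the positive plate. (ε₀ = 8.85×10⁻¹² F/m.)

A = 122 cm² = 1.22×10⁻² m².
Stacked slabs ⇒ two capacitors in series, each with the full plate area.
C₁ = κ₁ε₀A/d₁ = 1.82 × 8.85×10⁻¹² × 1.22×10⁻² / 2.59×10⁻³ = 7.58×10⁻¹¹ F.
C₂ = κ₂ε₀A/d₂ = 16.1 × 8.85×10⁻¹² × 1.22×10⁻² / 1.59×10⁻³ = 1.09×10⁻⁹ F.
C = (1/C₁ + 1/C₂)⁻¹ = 7.09×10⁻¹¹ F.
Q = CV = 7.09×10⁻¹¹ × 256 = 1.82×10⁻⁸ C.

18.2 nC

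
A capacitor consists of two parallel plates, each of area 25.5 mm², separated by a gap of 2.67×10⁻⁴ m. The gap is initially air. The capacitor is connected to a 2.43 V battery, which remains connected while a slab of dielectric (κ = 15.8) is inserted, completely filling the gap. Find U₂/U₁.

15.8

Battery connected ⇒ V is held fixed.
C₂ = 15.8 C₁ and U = ½CV², so U₂/U₁ = C₂/C₁ = 15.8.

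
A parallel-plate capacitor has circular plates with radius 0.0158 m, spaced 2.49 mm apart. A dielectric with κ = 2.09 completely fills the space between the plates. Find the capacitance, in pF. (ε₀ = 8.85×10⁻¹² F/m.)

A = π(0.0158 m)² = 7.84×10⁻⁴ m².
C = κε₀A/d = 2.09 × 8.85×10⁻¹² × 7.84×10⁻⁴ / 2.49×10⁻³ = 5.83×10⁻¹² F.

5.83 pF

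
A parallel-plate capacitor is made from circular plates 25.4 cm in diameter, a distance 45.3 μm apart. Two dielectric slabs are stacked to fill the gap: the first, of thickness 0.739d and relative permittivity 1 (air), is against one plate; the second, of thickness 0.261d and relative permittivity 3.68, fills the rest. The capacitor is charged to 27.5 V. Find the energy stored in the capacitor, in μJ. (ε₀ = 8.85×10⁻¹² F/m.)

A = π(25.4/2 cm)² = 5.07×10⁻² m².
Stacked slabs ⇒ two capacitors in series, each with the full plate area.
C₁ = κ₁ε₀A/d₁ = 1.00 × 8.85×10⁻¹² × 5.07×10⁻² / 3.35×10⁻⁵ = 1.34×10⁻⁸ F.
C₂ = κ₂ε₀A/d₂ = 3.68 × 8.85×10⁻¹² × 5.07×10⁻² / 1.18×10⁻⁵ = 1.40×10⁻⁷ F.
C = (1/C₁ + 1/C₂)⁻¹ = 1.22×10⁻⁸ F.
U = ½CV² = ½ × 1.22×10⁻⁸ × (27.5)² = 4.62×10⁻⁶ J.

U ≈ 4.62 μJ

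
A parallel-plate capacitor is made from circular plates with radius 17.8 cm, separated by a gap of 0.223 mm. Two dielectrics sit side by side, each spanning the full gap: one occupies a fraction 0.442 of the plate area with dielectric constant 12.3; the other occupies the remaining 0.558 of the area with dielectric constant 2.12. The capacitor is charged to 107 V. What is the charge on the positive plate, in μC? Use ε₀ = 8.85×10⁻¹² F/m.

A = π(17.8 cm)² = 9.95×10⁻² m².
Side-by-side slabs ⇒ two capacitors in parallel, each spanning the full gap.
C₁ = κ₁ε₀A₁/d = 12.3 × 8.85×10⁻¹² × 4.40×10⁻² / 2.23×10⁻⁴ = 2.15×10⁻⁸ F.
C₂ = κ₂ε₀A₂/d = 2.12 × 8.85×10⁻¹² × 5.55×10⁻² / 2.23×10⁻⁴ = 4.67×10⁻⁹ F.
C = C₁ + C₂ = 2.61×10⁻⁸ F.
Q = CV = 2.61×10⁻⁸ × 107 = 2.80×10⁻⁶ C.

Q ≈ 2.80 μC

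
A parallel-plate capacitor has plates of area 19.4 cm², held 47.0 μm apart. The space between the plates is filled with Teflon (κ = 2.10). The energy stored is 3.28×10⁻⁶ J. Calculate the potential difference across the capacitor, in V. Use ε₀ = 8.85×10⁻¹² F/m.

A = 19.4 cm² = 1.94×10⁻³ m².
C = κε₀A/d = 2.10 × 8.85×10⁻¹² × 1.94×10⁻³ / 4.70×10⁻⁵ = 7.67×10⁻¹⁰ F.
V = √(2U/C) = √(2 × 3.28×10⁻⁶ / 7.67×10⁻¹⁰) = 92.5 V.

92.5 V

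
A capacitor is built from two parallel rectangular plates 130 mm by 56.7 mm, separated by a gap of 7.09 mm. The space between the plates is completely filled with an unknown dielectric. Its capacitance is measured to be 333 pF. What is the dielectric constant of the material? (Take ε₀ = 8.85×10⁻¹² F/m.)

36.2

A = 130 × 56.7 mm² = 7.37×10⁻³ m².
κ = Cd/(ε₀A) = 3.33×10⁻¹⁰ × 7.09×10⁻³ / (8.85×10⁻¹² × 7.37×10⁻³) = 36.2.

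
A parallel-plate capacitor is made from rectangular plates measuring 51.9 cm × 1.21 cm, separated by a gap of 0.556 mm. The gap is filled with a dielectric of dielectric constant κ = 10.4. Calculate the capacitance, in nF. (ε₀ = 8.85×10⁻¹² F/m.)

A = 51.9 × 1.21 cm² = 6.28×10⁻³ m².
C = κε₀A/d = 10.4 × 8.85×10⁻¹² × 6.28×10⁻³ / 5.56×10⁻⁴ = 1.04×10⁻⁹ F.

1.04 nF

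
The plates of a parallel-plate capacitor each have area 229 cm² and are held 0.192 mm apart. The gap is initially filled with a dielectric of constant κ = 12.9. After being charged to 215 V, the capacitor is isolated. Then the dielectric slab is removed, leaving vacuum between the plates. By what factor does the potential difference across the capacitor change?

Isolated ⇒ Q is held fixed.
C₂ = 0.0775 C₁ and V = Q/C, so V₂/V₁ = C₁/C₂ = 12.9.

12.9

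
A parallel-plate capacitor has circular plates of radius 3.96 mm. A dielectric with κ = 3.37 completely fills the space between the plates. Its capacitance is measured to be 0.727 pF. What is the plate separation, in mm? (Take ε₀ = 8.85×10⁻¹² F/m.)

d ≈ 2.02 mm

A = π(3.96 mm)² = 4.93×10⁻⁵ m².
d = κε₀A/C = 3.37 × 8.85×10⁻¹² × 4.93×10⁻⁵ / 7.27×10⁻¹³ = 2.02×10⁻³ m.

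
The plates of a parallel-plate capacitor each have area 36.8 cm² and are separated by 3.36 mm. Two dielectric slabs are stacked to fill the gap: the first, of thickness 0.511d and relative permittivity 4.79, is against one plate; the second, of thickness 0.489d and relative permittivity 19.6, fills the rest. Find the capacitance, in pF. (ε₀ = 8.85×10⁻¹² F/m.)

A = 36.8 cm² = 3.68×10⁻³ m².
Stacked slabs ⇒ two capacitors in series, each with the full plate area.
C₁ = κ₁ε₀A/d₁ = 4.79 × 8.85×10⁻¹² × 3.68×10⁻³ / 1.72×10⁻³ = 9.09×10⁻¹¹ F.
C₂ = κ₂ε₀A/d₂ = 19.6 × 8.85×10⁻¹² × 3.68×10⁻³ / 1.64×10⁻³ = 3.89×10⁻¹⁰ F.
C = (1/C₁ + 1/C₂)⁻¹ = 7.36×10⁻¹¹ F.

73.6 pF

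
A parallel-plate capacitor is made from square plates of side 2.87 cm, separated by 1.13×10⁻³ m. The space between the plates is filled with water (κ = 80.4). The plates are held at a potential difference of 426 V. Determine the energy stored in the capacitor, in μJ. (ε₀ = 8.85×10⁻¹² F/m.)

A = (2.87 cm)² = 8.24×10⁻⁴ m².
C = κε₀A/d = 80.4 × 8.85×10⁻¹² × 8.24×10⁻⁴ / 1.13×10⁻³ = 5.19×10⁻¹⁰ F.
U = ½CV² = ½ × 5.19×10⁻¹⁰ × (426)² = 4.71×10⁻⁵ J.

U ≈ 47.1 μJ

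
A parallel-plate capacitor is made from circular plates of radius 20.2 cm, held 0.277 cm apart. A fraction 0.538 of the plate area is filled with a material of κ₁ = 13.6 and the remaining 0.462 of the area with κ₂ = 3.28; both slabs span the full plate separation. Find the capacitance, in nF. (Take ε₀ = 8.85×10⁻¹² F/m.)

C ≈ 3.62 nF

A = π(20.2 cm)² = 0.128 m².
Side-by-side slabs ⇒ two capacitors in parallel, each spanning the full gap.
C₁ = κ₁ε₀A₁/d = 13.6 × 8.85×10⁻¹² × 6.90×10⁻² / 2.77×10⁻³ = 3.00×10⁻⁹ F.
C₂ = κ₂ε₀A₂/d = 3.28 × 8.85×10⁻¹² × 5.92×10⁻² / 2.77×10⁻³ = 6.21×10⁻¹⁰ F.
C = C₁ + C₂ = 3.62×10⁻⁹ F.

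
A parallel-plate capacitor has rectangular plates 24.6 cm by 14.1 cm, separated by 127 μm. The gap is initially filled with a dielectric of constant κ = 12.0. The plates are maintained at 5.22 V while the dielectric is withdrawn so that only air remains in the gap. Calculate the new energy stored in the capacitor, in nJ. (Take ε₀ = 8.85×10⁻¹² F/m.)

A = 24.6 × 14.1 cm² = 3.47×10⁻² m².
Initially C₁ = κε₀A/d = 12.0 × 8.85×10⁻¹² × 3.47×10⁻² / 1.27×10⁻⁴ = 2.90×10⁻⁸ F.
U₁ = 3.95×10⁻⁷ J.
Battery connected ⇒ V is held fixed. C₂ = 0.0833 C₁ and U = ½CV², so U₂/U₁ = C₂/C₁ = 0.0833.
U₂ = 0.0833 × 3.95×10⁻⁷ = 3.29×10⁻⁸ J.

32.9 nJ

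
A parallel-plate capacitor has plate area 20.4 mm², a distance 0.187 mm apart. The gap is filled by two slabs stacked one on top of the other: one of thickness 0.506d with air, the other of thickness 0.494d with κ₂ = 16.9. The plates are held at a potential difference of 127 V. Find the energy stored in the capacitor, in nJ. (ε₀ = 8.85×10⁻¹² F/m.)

U ≈ 14.5 nJ

A = 20.4 mm² = 2.04×10⁻⁵ m².
Stacked slabs ⇒ two capacitors in series, each with the full plate area.
C₁ = κ₁ε₀A/d₁ = 1.00 × 8.85×10⁻¹² × 2.04×10⁻⁵ / 9.46×10⁻⁵ = 1.91×10⁻¹² F.
C₂ = κ₂ε₀A/d₂ = 16.9 × 8.85×10⁻¹² × 2.04×10⁻⁵ / 9.24×10⁻⁵ = 3.30×10⁻¹¹ F.
C = (1/C₁ + 1/C₂)⁻¹ = 1.80×10⁻¹² F.
U = ½CV² = ½ × 1.80×10⁻¹² × (127)² = 1.45×10⁻⁸ J.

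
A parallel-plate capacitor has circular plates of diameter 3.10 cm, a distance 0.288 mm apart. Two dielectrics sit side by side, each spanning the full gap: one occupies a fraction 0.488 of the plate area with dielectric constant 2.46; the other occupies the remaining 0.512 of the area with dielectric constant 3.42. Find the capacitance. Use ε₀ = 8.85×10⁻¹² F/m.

C ≈ 68.5 pF

A = π(3.10/2 cm)² = 7.55×10⁻⁴ m².
Side-by-side slabs ⇒ two capacitors in parallel, each spanning the full gap.
C₁ = κ₁ε₀A₁/d = 2.46 × 8.85×10⁻¹² × 3.68×10⁻⁴ / 2.88×10⁻⁴ = 2.78×10⁻¹¹ F.
C₂ = κ₂ε₀A₂/d = 3.42 × 8.85×10⁻¹² × 3.86×10⁻⁴ / 2.88×10⁻⁴ = 4.06×10⁻¹¹ F.
C = C₁ + C₂ = 6.85×10⁻¹¹ F.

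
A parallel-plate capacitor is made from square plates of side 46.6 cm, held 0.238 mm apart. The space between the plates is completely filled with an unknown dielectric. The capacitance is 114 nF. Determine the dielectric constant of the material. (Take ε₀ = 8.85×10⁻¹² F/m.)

A = (46.6 cm)² = 0.217 m².
κ = Cd/(ε₀A) = 1.14×10⁻⁷ × 2.38×10⁻⁴ / (8.85×10⁻¹² × 0.217) = 14.1.

κ ≈ 14.1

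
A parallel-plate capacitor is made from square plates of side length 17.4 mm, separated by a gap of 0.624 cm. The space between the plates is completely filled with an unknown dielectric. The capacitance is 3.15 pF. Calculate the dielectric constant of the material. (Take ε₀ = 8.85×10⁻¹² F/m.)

κ ≈ 7.34

A = (17.4 mm)² = 3.03×10⁻⁴ m².
κ = Cd/(ε₀A) = 3.15×10⁻¹² × 6.24×10⁻³ / (8.85×10⁻¹² × 3.03×10⁻⁴) = 7.34.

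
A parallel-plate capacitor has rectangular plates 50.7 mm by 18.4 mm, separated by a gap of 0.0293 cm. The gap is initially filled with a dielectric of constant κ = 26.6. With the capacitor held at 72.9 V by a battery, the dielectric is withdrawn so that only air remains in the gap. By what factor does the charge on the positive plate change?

Q₂/Q₁ ≈ 0.0376

Battery connected ⇒ V is held fixed.
C₂ = 0.0376 C₁ and Q = CV, so Q₂/Q₁ = C₂/C₁ = 0.0376.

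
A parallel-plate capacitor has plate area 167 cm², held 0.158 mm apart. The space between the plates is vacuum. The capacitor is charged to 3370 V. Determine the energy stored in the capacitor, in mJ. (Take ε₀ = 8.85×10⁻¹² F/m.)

A = 167 cm² = 1.67×10⁻² m².
C = ε₀A/d = 8.85×10⁻¹² × 1.67×10⁻² / 1.58×10⁻⁴ = 9.35×10⁻¹⁰ F.
U = ½CV² = ½ × 9.35×10⁻¹⁰ × (3370)² = 5.31×10⁻³ J.

5.31 mJ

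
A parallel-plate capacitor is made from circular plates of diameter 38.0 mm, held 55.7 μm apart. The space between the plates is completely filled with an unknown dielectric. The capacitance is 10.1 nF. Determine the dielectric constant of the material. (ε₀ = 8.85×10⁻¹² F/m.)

κ ≈ 56.1

A = π(38.0/2 mm)² = 1.13×10⁻³ m².
κ = Cd/(ε₀A) = 1.01×10⁻⁸ × 5.57×10⁻⁵ / (8.85×10⁻¹² × 1.13×10⁻³) = 56.1.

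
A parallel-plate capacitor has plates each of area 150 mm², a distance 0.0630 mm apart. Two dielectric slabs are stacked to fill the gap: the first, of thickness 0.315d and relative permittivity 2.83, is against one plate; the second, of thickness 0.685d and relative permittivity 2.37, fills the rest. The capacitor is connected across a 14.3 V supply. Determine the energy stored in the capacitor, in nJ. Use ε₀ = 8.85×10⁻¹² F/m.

A = 150 mm² = 1.50×10⁻⁴ m².
Stacked slabs ⇒ two capacitors in series, each with the full plate area.
C₁ = κ₁ε₀A/d₁ = 2.83 × 8.85×10⁻¹² × 1.50×10⁻⁴ / 1.98×10⁻⁵ = 1.89×10⁻¹⁰ F.
C₂ = κ₂ε₀A/d₂ = 2.37 × 8.85×10⁻¹² × 1.50×10⁻⁴ / 4.32×10⁻⁵ = 7.29×10⁻¹¹ F.
C = (1/C₁ + 1/C₂)⁻¹ = 5.26×10⁻¹¹ F.
U = ½CV² = ½ × 5.26×10⁻¹¹ × (14.3)² = 5.38×10⁻⁹ J.

U ≈ 5.38 nJ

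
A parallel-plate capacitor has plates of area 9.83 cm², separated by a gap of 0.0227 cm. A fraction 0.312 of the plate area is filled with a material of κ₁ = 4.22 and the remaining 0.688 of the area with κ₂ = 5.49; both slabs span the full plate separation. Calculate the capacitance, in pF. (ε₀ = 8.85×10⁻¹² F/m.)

A = 9.83 cm² = 9.83×10⁻⁴ m².
Side-by-side slabs ⇒ two capacitors in parallel, each spanning the full gap.
C₁ = κ₁ε₀A₁/d = 4.22 × 8.85×10⁻¹² × 3.07×10⁻⁴ / 2.27×10⁻⁴ = 5.05×10⁻¹¹ F.
C₂ = κ₂ε₀A₂/d = 5.49 × 8.85×10⁻¹² × 6.76×10⁻⁴ / 2.27×10⁻⁴ = 1.45×10⁻¹⁰ F.
C = C₁ + C₂ = 1.95×10⁻¹⁰ F.

195 pF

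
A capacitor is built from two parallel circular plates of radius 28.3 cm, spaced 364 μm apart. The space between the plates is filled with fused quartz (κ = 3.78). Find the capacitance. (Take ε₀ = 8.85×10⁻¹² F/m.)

A = π(28.3 cm)² = 0.252 m².
C = κε₀A/d = 3.78 × 8.85×10⁻¹² × 0.252 / 3.64×10⁻⁴ = 2.31×10⁻⁸ F.

23.1 nF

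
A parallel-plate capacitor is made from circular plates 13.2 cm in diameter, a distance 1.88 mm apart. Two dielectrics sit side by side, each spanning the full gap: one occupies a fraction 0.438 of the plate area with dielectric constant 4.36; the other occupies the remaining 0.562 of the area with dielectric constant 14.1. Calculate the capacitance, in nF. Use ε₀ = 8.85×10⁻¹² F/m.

A = π(13.2/2 cm)² = 1.37×10⁻² m².
Side-by-side slabs ⇒ two capacitors in parallel, each spanning the full gap.
C₁ = κ₁ε₀A₁/d = 4.36 × 8.85×10⁻¹² × 5.99×10⁻³ / 1.88×10⁻³ = 1.23×10⁻¹⁰ F.
C₂ = κ₂ε₀A₂/d = 14.1 × 8.85×10⁻¹² × 7.69×10⁻³ / 1.88×10⁻³ = 5.10×10⁻¹⁰ F.
C = C₁ + C₂ = 6.34×10⁻¹⁰ F.

C ≈ 0.634 nF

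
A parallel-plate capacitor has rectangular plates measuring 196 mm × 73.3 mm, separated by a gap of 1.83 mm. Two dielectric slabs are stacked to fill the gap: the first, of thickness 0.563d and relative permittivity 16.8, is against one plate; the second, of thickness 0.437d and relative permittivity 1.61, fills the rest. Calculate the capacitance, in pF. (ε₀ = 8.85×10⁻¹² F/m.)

C ≈ 228 pF

A = 196 × 73.3 mm² = 1.44×10⁻² m².
Stacked slabs ⇒ two capacitors in series, each with the full plate area.
C₁ = κ₁ε₀A/d₁ = 16.8 × 8.85×10⁻¹² × 1.44×10⁻² / 1.03×10⁻³ = 2.07×10⁻⁹ F.
C₂ = κ₂ε₀A/d₂ = 1.61 × 8.85×10⁻¹² × 1.44×10⁻² / 8.00×10⁻⁴ = 2.56×10⁻¹⁰ F.
C = (1/C₁ + 1/C₂)⁻¹ = 2.28×10⁻¹⁰ F.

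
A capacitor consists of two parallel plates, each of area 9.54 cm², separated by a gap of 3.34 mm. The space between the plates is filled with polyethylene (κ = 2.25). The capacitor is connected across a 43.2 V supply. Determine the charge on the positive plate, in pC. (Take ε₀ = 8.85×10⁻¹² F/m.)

246 pC

A = 9.54 cm² = 9.54×10⁻⁴ m².
C = κε₀A/d = 2.25 × 8.85×10⁻¹² × 9.54×10⁻⁴ / 3.34×10⁻³ = 5.69×10⁻¹² F.
Q = CV = 5.69×10⁻¹² × 43.2 = 2.46×10⁻¹⁰ C.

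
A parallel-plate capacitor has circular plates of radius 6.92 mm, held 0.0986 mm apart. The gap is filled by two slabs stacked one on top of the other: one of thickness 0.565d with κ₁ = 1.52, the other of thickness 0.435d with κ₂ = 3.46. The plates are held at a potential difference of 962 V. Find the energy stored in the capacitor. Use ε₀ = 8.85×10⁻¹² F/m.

A = π(6.92 mm)² = 1.50×10⁻⁴ m².
Stacked slabs ⇒ two capacitors in series, each with the full plate area.
C₁ = κ₁ε₀A/d₁ = 1.52 × 8.85×10⁻¹² × 1.50×10⁻⁴ / 5.57×10⁻⁵ = 3.63×10⁻¹¹ F.
C₂ = κ₂ε₀A/d₂ = 3.46 × 8.85×10⁻¹² × 1.50×10⁻⁴ / 4.29×10⁻⁵ = 1.07×10⁻¹⁰ F.
C = (1/C₁ + 1/C₂)⁻¹ = 2.71×10⁻¹¹ F.
U = ½CV² = ½ × 2.71×10⁻¹¹ × (962)² = 1.26×10⁻⁵ J.

12.6 μJ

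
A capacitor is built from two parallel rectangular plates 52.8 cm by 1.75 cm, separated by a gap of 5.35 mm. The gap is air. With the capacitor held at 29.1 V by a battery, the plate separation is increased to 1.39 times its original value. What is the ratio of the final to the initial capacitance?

C₂/C₁ ≈ 0.719

C = ε₀A/d scales as 1/d, so C₂/C₁ = d₁/d₂ = 1/1.39 = 0.719.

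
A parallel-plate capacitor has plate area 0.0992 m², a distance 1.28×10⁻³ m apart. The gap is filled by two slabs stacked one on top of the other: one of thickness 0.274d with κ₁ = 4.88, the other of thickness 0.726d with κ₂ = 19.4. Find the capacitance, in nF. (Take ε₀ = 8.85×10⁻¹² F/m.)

C ≈ 7.33 nF

Stacked slabs ⇒ two capacitors in series, each with the full plate area.
C₁ = κ₁ε₀A/d₁ = 4.88 × 8.85×10⁻¹² × 9.92×10⁻² / 3.51×10⁻⁴ = 1.22×10⁻⁸ F.
C₂ = κ₂ε₀A/d₂ = 19.4 × 8.85×10⁻¹² × 9.92×10⁻² / 9.29×10⁻⁴ = 1.83×10⁻⁸ F.
C = (1/C₁ + 1/C₂)⁻¹ = 7.33×10⁻⁹ F.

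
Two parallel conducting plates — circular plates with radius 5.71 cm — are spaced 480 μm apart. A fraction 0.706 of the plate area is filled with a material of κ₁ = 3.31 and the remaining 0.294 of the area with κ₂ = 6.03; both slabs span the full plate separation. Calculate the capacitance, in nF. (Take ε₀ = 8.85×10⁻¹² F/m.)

A = π(5.71 cm)² = 1.02×10⁻² m².
Side-by-side slabs ⇒ two capacitors in parallel, each spanning the full gap.
C₁ = κ₁ε₀A₁/d = 3.31 × 8.85×10⁻¹² × 7.23×10⁻³ / 4.80×10⁻⁴ = 4.41×10⁻¹⁰ F.
C₂ = κ₂ε₀A₂/d = 6.03 × 8.85×10⁻¹² × 3.01×10⁻³ / 4.80×10⁻⁴ = 3.35×10⁻¹⁰ F.
C = C₁ + C₂ = 7.76×10⁻¹⁰ F.

C ≈ 0.776 nF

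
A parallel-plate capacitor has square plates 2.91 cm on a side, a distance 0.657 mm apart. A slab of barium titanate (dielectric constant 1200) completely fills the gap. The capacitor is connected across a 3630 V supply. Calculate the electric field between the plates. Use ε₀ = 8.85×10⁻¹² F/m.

E = V/d = 3630 / 6.57×10⁻⁴ = 5.53×10⁶ V/m.

5.53 MV/m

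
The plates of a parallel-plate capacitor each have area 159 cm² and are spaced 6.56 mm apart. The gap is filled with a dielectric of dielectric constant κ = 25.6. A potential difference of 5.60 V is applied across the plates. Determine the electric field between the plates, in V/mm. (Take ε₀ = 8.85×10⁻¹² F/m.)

0.854 V/mm

E = V/d = 5.60 / 6.56×10⁻³ = 8.54×10² V/m.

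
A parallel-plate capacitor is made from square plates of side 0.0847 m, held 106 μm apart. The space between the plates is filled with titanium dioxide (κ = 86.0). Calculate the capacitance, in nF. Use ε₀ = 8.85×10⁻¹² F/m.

C ≈ 51.5 nF

A = (0.0847 m)² = 7.17×10⁻³ m².
C = κε₀A/d = 86.0 × 8.85×10⁻¹² × 7.17×10⁻³ / 1.06×10⁻⁴ = 5.15×10⁻⁸ F.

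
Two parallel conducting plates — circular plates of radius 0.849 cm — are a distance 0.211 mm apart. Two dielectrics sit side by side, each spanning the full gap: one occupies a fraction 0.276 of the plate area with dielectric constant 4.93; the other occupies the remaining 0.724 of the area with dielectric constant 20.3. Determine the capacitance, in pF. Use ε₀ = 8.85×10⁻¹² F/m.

A = π(0.849 cm)² = 2.26×10⁻⁴ m².
Side-by-side slabs ⇒ two capacitors in parallel, each spanning the full gap.
C₁ = κ₁ε₀A₁/d = 4.93 × 8.85×10⁻¹² × 6.25×10⁻⁵ / 2.11×10⁻⁴ = 1.29×10⁻¹¹ F.
C₂ = κ₂ε₀A₂/d = 20.3 × 8.85×10⁻¹² × 1.64×10⁻⁴ / 2.11×10⁻⁴ = 1.40×10⁻¹⁰ F.
C = C₁ + C₂ = 1.53×10⁻¹⁰ F.

C ≈ 153 pF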